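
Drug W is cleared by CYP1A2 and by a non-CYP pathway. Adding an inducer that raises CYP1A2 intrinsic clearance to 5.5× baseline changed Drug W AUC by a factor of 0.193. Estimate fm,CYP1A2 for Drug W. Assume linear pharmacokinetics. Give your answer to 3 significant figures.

CL'/CL = 1 / 0.193 = 5.181
5.5·fm + (1 − fm) = 5.181
fm = (5.181 − 1) / (5.5 − 1) = 0.929

0.929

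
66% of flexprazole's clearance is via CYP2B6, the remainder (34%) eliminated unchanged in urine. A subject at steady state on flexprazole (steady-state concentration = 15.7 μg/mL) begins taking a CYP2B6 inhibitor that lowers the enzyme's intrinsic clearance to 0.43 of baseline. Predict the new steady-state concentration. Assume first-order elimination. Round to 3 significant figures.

The CYP2B6 pathway (66% of clearance) is reduced to 0.43× activity: 0.66 × 0.43 = 0.2838.
Non-CYP routes (34%) are unchanged.
Relative clearance = 0.2838 + 0.34 = 0.6238.
Steady-state concentration ∝ 1/CL, so new value = 15.7 / 0.6238 = 25.2 μg/mL.

25.2 μg/mL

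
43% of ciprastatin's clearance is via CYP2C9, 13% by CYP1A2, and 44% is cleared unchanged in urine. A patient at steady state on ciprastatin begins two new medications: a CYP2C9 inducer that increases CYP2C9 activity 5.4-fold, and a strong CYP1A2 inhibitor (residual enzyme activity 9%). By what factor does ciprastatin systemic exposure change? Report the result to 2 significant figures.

0.36

The CYP2C9 pathway (43% of clearance) rises to 5.4× activity: 0.43 × 5.4 = 2.322.
The CYP1A2 pathway (13% of clearance) is reduced to 0.09× activity: 0.13 × 0.09 = 0.0117.
Non-CYP routes (44%) are unchanged.
Relative clearance = 2.322 + 0.0117 + 0.44 = 2.7737.
Net systemic exposure ratio = 1 / 2.7737 = 0.36.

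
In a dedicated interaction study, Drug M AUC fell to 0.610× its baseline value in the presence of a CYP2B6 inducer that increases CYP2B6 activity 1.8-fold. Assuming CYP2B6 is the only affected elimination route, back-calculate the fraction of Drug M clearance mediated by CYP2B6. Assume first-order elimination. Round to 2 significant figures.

Write x for the fraction cleared via CYP2B6. The observed AUC change means clearance rose to 1/0.610 = 1.639 of baseline.
Only the CYP2B6 route changed, so 1.639 = x·1.8 + (1 − x), giving x = 0.80.

0.80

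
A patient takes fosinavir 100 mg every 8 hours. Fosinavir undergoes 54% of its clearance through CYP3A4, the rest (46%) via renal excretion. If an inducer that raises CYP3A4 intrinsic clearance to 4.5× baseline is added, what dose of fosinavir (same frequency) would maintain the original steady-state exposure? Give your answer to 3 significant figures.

The CYP3A4 pathway (54% of clearance) rises to 4.5× activity: 0.54 × 4.5 = 2.43.
The remaining 46% of clearance is unaffected.
Relative clearance = 2.43 + 0.46 = 2.89.
Exposure is unchanged when dose changes in proportion to clearance. New dose = 100 mg × 2.89 = 289 mg.

289 mg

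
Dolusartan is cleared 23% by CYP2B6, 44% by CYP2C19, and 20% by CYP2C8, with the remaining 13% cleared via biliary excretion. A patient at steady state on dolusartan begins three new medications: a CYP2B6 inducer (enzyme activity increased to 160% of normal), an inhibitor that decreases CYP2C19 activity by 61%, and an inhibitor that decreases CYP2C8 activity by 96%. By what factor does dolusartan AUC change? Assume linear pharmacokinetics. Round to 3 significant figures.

CYP2B6: 0.23 × 1.6 = 0.368
CYP2C19: 0.44 × 0.39 = 0.1716
CYP2C8: 0.2 × 0.04 = 0.008
Other: 0.13 (unchanged)
Relative clearance = 0.368 + 0.1716 + 0.008 + 0.13 = 0.6776.
Net AUC ratio = 1 / 0.6776 = 1.48.

1.48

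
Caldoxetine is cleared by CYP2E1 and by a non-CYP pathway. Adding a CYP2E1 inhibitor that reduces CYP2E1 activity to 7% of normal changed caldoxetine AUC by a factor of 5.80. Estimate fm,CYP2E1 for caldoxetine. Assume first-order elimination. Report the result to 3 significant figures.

0.890

Write x for the fraction cleared via CYP2E1. The observed AUC change means clearance fell to 1/5.80 = 0.1724 of baseline.
Only the CYP2E1 route changed, so 0.1724 = x·0.07 + (1 − x), giving x = 0.890.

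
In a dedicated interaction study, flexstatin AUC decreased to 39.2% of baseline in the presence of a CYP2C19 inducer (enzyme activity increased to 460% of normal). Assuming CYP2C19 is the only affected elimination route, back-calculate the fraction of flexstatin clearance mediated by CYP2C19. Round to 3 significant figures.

CL'/CL = 1 / 0.392 = 2.551
4.6·fm + (1 − fm) = 2.551
fm = (2.551 − 1) / (4.6 − 1) = 0.431

0.431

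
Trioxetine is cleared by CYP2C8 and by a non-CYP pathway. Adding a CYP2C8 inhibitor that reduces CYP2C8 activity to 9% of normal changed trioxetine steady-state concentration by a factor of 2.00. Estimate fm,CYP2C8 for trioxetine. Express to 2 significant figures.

0.55

CL'/CL = 1 / 2.00 = 0.5
0.09·fm + (1 − fm) = 0.5
fm = (0.5 − 1) / (0.09 − 1) = 0.55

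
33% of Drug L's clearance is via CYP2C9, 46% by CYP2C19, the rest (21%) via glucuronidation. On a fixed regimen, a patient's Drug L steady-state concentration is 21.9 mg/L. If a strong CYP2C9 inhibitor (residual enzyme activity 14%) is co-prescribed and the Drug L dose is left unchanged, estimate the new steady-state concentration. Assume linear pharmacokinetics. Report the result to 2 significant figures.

CYP2C9: 0.33 × 0.14 = 0.0462
CYP2C19: 0.46 (unchanged)
Other: 0.21 (unchanged)
CL_new/CL_old = 0.0462 + 0.46 + 0.21 = 0.7162.
New steady-state concentration = baseline ÷ relative clearance = 21.9 / 0.7162 = 31 mg/L.

31 mg/L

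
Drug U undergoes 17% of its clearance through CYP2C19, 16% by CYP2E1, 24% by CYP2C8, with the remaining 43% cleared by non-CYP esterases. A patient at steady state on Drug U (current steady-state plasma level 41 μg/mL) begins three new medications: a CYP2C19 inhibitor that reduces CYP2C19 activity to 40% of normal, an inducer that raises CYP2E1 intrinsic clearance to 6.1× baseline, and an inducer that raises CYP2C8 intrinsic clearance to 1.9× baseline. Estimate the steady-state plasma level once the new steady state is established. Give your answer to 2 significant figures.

21 μg/mL

The CYP2C19 pathway (17% of clearance) falls to 0.4× activity: 0.17 × 0.4 = 0.068.
The CYP2E1 pathway (16% of clearance) increases to 6.1× activity: 0.16 × 6.1 = 0.976.
The CYP2C8 pathway (24% of clearance) rises to 1.9× activity: 0.24 × 1.9 = 0.456.
The remaining 43% of clearance is unaffected.
New clearance relative to baseline: 0.068 + 0.976 + 0.456 + 0.43 = 1.93.
Dividing the baseline by the relative clearance: 41 / 1.93 = 21 μg/mL.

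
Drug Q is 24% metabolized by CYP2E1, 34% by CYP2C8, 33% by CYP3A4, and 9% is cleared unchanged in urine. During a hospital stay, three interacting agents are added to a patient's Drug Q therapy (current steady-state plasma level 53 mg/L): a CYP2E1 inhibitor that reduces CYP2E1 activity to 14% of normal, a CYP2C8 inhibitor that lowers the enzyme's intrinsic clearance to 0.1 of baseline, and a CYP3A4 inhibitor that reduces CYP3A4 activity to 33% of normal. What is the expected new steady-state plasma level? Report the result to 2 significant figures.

2.0 × 10² mg/L

The CYP2E1 pathway (24% of clearance) is reduced to 0.14× activity: 0.24 × 0.14 = 0.0336.
The CYP2C8 pathway (34% of clearance) falls to 0.1× activity: 0.34 × 0.1 = 0.034.
The CYP3A4 pathway (33% of clearance) is reduced to 0.33× activity: 0.33 × 0.33 = 0.1089.
Non-CYP routes (9%) are unchanged.
Relative clearance = 0.0336 + 0.034 + 0.1089 + 0.09 = 0.2665.
Dividing the baseline by the relative clearance: 53 / 0.2665 = 2.0 × 10² mg/L.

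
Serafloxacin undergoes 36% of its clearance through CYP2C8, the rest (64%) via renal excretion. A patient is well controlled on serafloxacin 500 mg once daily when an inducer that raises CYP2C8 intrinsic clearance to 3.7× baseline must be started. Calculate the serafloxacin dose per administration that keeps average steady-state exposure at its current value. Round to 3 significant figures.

986 mg

The CYP2C8 pathway (36% of clearance) is boosted to 3.7× activity: 0.36 × 3.7 = 1.332.
The remaining 64% of clearance is unaffected.
CL_new/CL_old = 1.332 + 0.64 = 1.972.
Css,avg = (dose rate)/CL, so holding Css fixed requires dose ∝ CL: 500 × 1.972 = 986 mg.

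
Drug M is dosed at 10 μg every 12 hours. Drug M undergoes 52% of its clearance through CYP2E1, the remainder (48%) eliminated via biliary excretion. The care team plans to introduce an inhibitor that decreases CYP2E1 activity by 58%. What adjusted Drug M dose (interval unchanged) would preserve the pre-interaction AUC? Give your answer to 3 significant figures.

6.98 μg

CYP2E1: 0.52 × 0.42 = 0.2184
Other: 0.48 (unchanged)
CL_new/CL_old = 0.2184 + 0.48 = 0.6984.
Exposure is unchanged when dose changes in proportion to clearance. New dose = 10 μg × 0.6984 = 6.98 μg.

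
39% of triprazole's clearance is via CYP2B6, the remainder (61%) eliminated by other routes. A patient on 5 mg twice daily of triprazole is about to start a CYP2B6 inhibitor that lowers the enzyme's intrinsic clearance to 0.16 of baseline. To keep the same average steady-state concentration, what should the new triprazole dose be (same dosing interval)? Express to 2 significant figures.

3.4 mg

The CYP2B6 pathway (39% of clearance) drops to 0.16× activity: 0.39 × 0.16 = 0.0624.
Non-CYP routes (61%) are unchanged.
New clearance relative to baseline: 0.0624 + 0.61 = 0.6724.
To maintain the same steady-state level, dose must scale with clearance: new dose = 5 × 0.6724 = 3.4 mg.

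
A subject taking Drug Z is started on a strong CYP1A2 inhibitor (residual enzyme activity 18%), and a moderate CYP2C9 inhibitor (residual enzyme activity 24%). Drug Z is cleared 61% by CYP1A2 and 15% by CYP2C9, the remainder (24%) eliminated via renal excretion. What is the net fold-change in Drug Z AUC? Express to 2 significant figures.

2.6

The CYP1A2 pathway (61% of clearance) is reduced to 0.18× activity: 0.61 × 0.18 = 0.1098.
The CYP2C9 pathway (15% of clearance) falls to 0.24× activity: 0.15 × 0.24 = 0.036.
The remaining 24% of clearance is unaffected.
CL_new/CL_old = 0.1098 + 0.036 + 0.24 = 0.3858.
AUC ∝ 1/CL: fold-change = 1 / 0.3858 = 2.6.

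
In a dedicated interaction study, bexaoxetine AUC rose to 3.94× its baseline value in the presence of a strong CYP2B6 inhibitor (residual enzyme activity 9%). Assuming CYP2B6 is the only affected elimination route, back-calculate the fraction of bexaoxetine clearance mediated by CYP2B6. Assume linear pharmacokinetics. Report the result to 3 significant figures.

0.820

Let fm be the CYP2B6 fraction. New clearance relative to baseline = fm × 0.09 + (1 − fm).
AUC ratio = 1 / (new CL fraction), so new CL fraction = 1 / 3.94 = 0.2538.
fm × 0.09 + 1 − fm = 0.2538  ⇒  fm × (0.09 − 1) = −0.7462  ⇒  fm = 0.820.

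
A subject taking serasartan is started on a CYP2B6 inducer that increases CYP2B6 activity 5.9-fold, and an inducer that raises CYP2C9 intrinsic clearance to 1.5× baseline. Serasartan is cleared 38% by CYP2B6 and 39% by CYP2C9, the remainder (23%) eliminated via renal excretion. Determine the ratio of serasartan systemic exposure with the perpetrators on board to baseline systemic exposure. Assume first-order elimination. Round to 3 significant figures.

The CYP2B6 pathway (38% of clearance) is boosted to 5.9× activity: 0.38 × 5.9 = 2.242.
The CYP2C9 pathway (39% of clearance) is boosted to 1.5× activity: 0.39 × 1.5 = 0.585.
Non-CYP routes (23%) are unchanged.
Relative clearance = 2.242 + 0.585 + 0.23 = 3.057.
Because systemic exposure varies inversely with clearance, the combined effect is 1 / 3.057 = 0.327.

0.327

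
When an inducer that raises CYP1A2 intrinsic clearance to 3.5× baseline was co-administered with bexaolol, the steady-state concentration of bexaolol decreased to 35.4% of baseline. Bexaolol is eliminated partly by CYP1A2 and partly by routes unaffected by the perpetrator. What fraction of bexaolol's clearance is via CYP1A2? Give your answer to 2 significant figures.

Call the CYP1A2 fraction fm. After the interaction, CL_new/CL_old = fm × 3.5 + (1 − fm).
Steady-state concentration ratio = 1 / (new CL fraction), so new CL fraction = 1 / 0.354 = 2.825.
fm × 3.5 + 1 − fm = 2.825  ⇒  fm × (3.5 − 1) = 1.825  ⇒  fm = 0.73.

0.73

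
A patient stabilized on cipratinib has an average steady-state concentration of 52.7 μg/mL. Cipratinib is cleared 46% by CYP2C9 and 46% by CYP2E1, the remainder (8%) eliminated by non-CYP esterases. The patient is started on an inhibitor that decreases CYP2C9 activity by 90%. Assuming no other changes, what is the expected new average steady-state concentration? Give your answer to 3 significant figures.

The CYP2C9 pathway (46% of clearance) drops to 0.1× activity: 0.46 × 0.1 = 0.046.
CYP2E1 (46%) and the residual 8% are unaffected.
CL_new/CL_old = 0.046 + 0.46 + 0.08 = 0.586.
With dosing unchanged, average steady-state concentration scales as 1/CL: 52.7 / 0.586 = 89.9 μg/mL.

89.9 μg/mL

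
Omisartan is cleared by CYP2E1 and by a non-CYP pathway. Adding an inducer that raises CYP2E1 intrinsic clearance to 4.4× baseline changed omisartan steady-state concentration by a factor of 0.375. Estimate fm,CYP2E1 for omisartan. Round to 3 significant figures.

CL'/CL = 1 / 0.375 = 2.667
4.4·fm + (1 − fm) = 2.667
fm = (2.667 − 1) / (4.4 − 1) = 0.490

0.490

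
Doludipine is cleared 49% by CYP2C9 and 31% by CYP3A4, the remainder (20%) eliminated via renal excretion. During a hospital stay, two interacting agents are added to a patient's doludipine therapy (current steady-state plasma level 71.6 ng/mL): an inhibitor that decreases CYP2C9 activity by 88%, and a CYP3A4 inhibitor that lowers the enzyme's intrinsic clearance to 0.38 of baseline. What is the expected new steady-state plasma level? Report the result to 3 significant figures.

The CYP2C9 pathway (49% of clearance) drops to 0.12× activity: 0.49 × 0.12 = 0.0588.
The CYP3A4 pathway (31% of clearance) is reduced to 0.38× activity: 0.31 × 0.38 = 0.1178.
Non-CYP routes (20%) are unchanged.
New clearance relative to baseline: 0.0588 + 0.1178 + 0.2 = 0.3766.
Steady-state plasma level ∝ 1/CL: new value = 71.6 / 0.3766 = 190 ng/mL.

190 ng/mL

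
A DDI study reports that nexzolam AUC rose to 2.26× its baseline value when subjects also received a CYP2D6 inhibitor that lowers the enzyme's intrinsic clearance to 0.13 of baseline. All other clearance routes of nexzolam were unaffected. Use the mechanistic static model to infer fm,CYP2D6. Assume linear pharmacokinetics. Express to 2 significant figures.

0.64

Call the CYP2D6 fraction fm. After the interaction, CL_new/CL_old = fm × 0.13 + (1 − fm).
AUC ratio = 1 / (new CL fraction), so new CL fraction = 1 / 2.26 = 0.4425.
fm × 0.13 + 1 − fm = 0.4425  ⇒  fm × (0.13 − 1) = −0.5575  ⇒  fm = 0.64.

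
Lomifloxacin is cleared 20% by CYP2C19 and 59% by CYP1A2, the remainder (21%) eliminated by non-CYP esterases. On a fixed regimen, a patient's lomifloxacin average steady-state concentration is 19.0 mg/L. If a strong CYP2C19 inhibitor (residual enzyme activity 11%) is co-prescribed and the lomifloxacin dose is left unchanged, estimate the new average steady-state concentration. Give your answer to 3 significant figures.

23.1 mg/L

The CYP2C19 pathway (20% of clearance) falls to 0.11× activity: 0.2 × 0.11 = 0.022.
CYP1A2 (59%) and the residual 21% are unaffected.
Relative clearance = 0.022 + 0.59 + 0.21 = 0.822.
New average steady-state concentration = baseline ÷ relative clearance = 19.0 / 0.822 = 23.1 mg/L.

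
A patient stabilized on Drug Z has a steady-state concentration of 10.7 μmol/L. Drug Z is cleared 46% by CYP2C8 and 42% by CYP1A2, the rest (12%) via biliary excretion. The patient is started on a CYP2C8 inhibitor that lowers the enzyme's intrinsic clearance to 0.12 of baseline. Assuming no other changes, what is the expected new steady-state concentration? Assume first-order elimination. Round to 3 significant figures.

18.0 μmol/L

CYP2C8: 0.46 × 0.12 = 0.0552
CYP1A2: 0.42 (unchanged)
Other: 0.12 (unchanged)
Relative clearance = 0.0552 + 0.42 + 0.12 = 0.5952.
Steady-state concentration ∝ 1/CL, so new value = 10.7 / 0.5952 = 18.0 μmol/L.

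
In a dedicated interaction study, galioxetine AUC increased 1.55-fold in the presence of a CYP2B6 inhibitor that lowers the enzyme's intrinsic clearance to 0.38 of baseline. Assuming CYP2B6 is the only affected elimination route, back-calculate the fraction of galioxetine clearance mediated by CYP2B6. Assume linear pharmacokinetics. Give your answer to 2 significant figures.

Let fm be the CYP2B6 fraction. New clearance relative to baseline = fm × 0.38 + (1 − fm).
AUC ratio = 1 / (new CL fraction), so new CL fraction = 1 / 1.55 = 0.6452.
fm × 0.38 + 1 − fm = 0.6452  ⇒  fm × (0.38 − 1) = −0.3548  ⇒  fm = 0.57.

0.57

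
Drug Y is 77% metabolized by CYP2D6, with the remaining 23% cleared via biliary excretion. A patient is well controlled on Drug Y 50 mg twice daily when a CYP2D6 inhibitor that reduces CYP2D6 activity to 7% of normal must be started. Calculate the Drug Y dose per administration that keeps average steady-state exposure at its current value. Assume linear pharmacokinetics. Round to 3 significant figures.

The CYP2D6 pathway (77% of clearance) is reduced to 0.07× activity: 0.77 × 0.07 = 0.0539.
Non-CYP routes (23%) are unchanged.
Relative clearance = 0.0539 + 0.23 = 0.2839.
Exposure is unchanged when dose changes in proportion to clearance. New dose = 50 mg × 0.2839 = 14.2 mg.

14.2 mg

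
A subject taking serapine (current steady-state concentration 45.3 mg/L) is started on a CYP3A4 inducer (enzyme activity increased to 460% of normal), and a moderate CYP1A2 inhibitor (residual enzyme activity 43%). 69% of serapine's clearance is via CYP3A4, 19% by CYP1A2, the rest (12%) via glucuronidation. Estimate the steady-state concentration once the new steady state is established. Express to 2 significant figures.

13 mg/L

The CYP3A4 pathway (69% of clearance) is boosted to 4.6× activity: 0.69 × 4.6 = 3.174.
The CYP1A2 pathway (19% of clearance) falls to 0.43× activity: 0.19 × 0.43 = 0.0817.
The remaining 12% of clearance is unaffected.
Relative clearance = 3.174 + 0.0817 + 0.12 = 3.3757.
Dividing the baseline by the relative clearance: 45.3 / 3.3757 = 13 mg/L.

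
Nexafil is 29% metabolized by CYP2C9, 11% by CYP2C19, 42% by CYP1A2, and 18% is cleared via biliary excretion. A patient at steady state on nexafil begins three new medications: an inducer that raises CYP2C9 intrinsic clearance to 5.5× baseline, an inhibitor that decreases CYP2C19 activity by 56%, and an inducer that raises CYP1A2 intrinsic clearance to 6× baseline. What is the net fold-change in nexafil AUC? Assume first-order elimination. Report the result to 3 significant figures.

The CYP2C9 pathway (29% of clearance) is boosted to 5.5× activity: 0.29 × 5.5 = 1.595.
The CYP2C19 pathway (11% of clearance) is reduced to 0.44× activity: 0.11 × 0.44 = 0.0484.
The CYP1A2 pathway (42% of clearance) increases to 6× activity: 0.42 × 6 = 2.52.
Non-CYP routes (18%) are unchanged.
New clearance relative to baseline: 1.595 + 0.0484 + 2.52 + 0.18 = 4.3434.
Because AUC varies inversely with clearance, the combined effect is 1 / 4.3434 = 0.230.

0.230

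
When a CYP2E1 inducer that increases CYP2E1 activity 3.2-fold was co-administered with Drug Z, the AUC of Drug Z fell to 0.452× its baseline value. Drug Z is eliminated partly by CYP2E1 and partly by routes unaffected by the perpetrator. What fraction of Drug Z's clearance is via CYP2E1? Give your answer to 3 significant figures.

0.551

Let fm be the CYP2E1 fraction. New clearance relative to baseline = fm × 3.2 + (1 − fm).
AUC ratio = 1 / (new CL fraction), so new CL fraction = 1 / 0.452 = 2.212.
fm × 3.2 + 1 − fm = 2.212  ⇒  fm × (3.2 − 1) = 1.212  ⇒  fm = 0.551.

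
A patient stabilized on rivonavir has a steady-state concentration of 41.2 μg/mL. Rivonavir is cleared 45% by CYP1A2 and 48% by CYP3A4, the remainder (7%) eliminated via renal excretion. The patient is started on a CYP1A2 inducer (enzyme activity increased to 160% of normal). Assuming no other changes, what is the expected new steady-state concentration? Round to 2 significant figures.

32 μg/mL

The CYP1A2 pathway (45% of clearance) increases to 1.6× activity: 0.45 × 1.6 = 0.72.
CYP3A4 (48%) and the residual 7% are unaffected.
Relative clearance = 0.72 + 0.48 + 0.07 = 1.27.
New steady-state concentration = baseline ÷ relative clearance = 41.2 / 1.27 = 32 μg/mL.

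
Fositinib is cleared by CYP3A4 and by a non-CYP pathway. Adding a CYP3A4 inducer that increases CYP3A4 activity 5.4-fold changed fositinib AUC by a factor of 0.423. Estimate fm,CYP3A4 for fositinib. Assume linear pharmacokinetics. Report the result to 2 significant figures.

Write x for the fraction cleared via CYP3A4. The observed AUC change means clearance rose to 1/0.423 = 2.364 of baseline.
Only the CYP3A4 route changed, so 2.364 = x·5.4 + (1 − x), giving x = 0.31.

0.31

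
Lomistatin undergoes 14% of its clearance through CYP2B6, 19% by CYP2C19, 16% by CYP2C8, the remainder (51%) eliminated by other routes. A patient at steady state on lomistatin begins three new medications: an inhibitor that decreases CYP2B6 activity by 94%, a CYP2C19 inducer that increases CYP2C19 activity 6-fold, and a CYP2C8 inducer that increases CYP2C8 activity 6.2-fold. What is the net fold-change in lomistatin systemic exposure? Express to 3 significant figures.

CYP2B6: 0.14 × 0.06 = 0.0084
CYP2C19: 0.19 × 6 = 1.14
CYP2C8: 0.16 × 6.2 = 0.992
Other: 0.51 (unchanged)
CL_new/CL_old = 0.0084 + 1.14 + 0.992 + 0.51 = 2.6504.
Systemic exposure ∝ 1/CL: fold-change = 1 / 2.6504 = 0.377.

0.377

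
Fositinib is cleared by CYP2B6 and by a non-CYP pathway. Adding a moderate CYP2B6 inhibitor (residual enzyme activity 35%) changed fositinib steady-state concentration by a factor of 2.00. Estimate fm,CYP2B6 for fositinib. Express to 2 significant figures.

0.77

Write x for the fraction cleared via CYP2B6. The observed steady-state concentration change means clearance fell to 1/2.00 = 0.5 of baseline.
Only the CYP2B6 route changed, so 0.5 = x·0.35 + (1 − x), giving x = 0.77.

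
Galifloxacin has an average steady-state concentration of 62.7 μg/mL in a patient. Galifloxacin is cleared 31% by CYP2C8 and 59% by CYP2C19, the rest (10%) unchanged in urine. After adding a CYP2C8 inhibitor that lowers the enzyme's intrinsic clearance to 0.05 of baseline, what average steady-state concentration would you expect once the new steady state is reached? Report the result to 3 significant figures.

88.9 μg/mL

The CYP2C8 pathway (31% of clearance) falls to 0.05× activity: 0.31 × 0.05 = 0.0155.
CYP2C19 (59%) and the residual 10% are unaffected.
CL_new/CL_old = 0.0155 + 0.59 + 0.1 = 0.7055.
New average steady-state concentration = baseline ÷ relative clearance = 62.7 / 0.7055 = 88.9 μg/mL.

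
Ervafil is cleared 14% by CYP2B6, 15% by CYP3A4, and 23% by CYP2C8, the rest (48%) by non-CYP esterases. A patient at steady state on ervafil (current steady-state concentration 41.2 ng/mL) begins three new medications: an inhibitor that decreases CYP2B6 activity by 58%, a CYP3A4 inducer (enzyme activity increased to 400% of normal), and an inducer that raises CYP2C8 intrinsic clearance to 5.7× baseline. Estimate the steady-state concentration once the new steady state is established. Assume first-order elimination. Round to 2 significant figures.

17 ng/mL

The CYP2B6 pathway (14% of clearance) drops to 0.42× activity: 0.14 × 0.42 = 0.0588.
The CYP3A4 pathway (15% of clearance) is boosted to 4× activity: 0.15 × 4 = 0.6.
The CYP2C8 pathway (23% of clearance) rises to 5.7× activity: 0.23 × 5.7 = 1.311.
The remaining 48% of clearance is unaffected.
CL_new/CL_old = 0.0588 + 0.6 + 1.311 + 0.48 = 2.4498.
New steady-state concentration = 41.2 / 2.4498 = 17 ng/mL (concentration scales inversely with clearance).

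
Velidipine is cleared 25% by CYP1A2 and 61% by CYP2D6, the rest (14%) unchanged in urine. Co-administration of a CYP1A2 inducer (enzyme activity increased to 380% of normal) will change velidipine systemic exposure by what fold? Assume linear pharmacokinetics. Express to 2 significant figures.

0.59

The CYP1A2 pathway (25% of clearance) increases to 3.8× activity: 0.25 × 3.8 = 0.95.
CYP2D6 (61%) and the residual 14% are unaffected.
CL_new/CL_old = 0.95 + 0.61 + 0.14 = 1.7.
Since systemic exposure ∝ 1/CL, the ratio is 1 / 1.7 = 0.59.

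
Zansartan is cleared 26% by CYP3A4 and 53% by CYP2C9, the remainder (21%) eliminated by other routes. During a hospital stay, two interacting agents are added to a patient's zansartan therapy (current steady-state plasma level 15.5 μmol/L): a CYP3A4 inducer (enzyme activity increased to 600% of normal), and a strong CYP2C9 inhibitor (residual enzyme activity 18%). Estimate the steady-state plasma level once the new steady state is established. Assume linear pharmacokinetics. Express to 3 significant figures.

The CYP3A4 pathway (26% of clearance) rises to 6× activity: 0.26 × 6 = 1.56.
The CYP2C9 pathway (53% of clearance) drops to 0.18× activity: 0.53 × 0.18 = 0.0954.
The remaining 21% of clearance is unaffected.
New clearance relative to baseline: 1.56 + 0.0954 + 0.21 = 1.8654.
Steady-state plasma level ∝ 1/CL: new value = 15.5 / 1.8654 = 8.31 μmol/L.

8.31 μmol/L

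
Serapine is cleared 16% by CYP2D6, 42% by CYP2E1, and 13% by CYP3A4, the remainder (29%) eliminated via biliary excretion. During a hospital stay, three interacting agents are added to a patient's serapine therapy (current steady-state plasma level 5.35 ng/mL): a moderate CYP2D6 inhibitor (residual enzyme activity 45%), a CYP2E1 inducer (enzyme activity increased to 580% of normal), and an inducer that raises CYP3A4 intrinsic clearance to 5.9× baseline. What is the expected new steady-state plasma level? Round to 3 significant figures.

CYP2D6: 0.16 × 0.45 = 0.072
CYP2E1: 0.42 × 5.8 = 2.436
CYP3A4: 0.13 × 5.9 = 0.767
Other: 0.29 (unchanged)
New clearance relative to baseline: 0.072 + 2.436 + 0.767 + 0.29 = 3.565.
New steady-state plasma level = 5.35 / 3.565 = 1.50 ng/mL (concentration scales inversely with clearance).

1.50 ng/mL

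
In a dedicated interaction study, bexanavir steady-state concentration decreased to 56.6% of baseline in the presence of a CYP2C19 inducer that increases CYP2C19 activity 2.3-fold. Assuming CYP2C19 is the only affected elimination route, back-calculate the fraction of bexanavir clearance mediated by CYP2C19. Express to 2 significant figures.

Let x = fm,CYP2C19. Because steady-state concentration ∝ 1/CL, relative clearance rose to 1/0.566 = 1.767.
Only the CYP2C19 route changed, so 1.767 = x·2.3 + (1 − x), giving x = 0.59.

0.59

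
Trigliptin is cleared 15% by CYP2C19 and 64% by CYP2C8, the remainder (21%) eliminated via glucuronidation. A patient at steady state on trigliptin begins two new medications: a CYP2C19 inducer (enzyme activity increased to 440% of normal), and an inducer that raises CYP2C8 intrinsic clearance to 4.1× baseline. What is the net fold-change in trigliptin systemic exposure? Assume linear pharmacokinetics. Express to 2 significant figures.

0.29

CYP2C19: 0.15 × 4.4 = 0.66
CYP2C8: 0.64 × 4.1 = 2.624
Other: 0.21 (unchanged)
Relative clearance = 0.66 + 2.624 + 0.21 = 3.494.
Because systemic exposure varies inversely with clearance, the combined effect is 1 / 3.494 = 0.29.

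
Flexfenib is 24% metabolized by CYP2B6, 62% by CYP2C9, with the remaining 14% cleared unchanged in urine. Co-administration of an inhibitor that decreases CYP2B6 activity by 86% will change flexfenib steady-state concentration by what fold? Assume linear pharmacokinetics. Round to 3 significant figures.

The CYP2B6 pathway (24% of clearance) is reduced to 0.14× activity: 0.24 × 0.14 = 0.0336.
CYP2C9 (62%) and the residual 14% are unaffected.
CL_new/CL_old = 0.0336 + 0.62 + 0.14 = 0.7936.
Since steady-state concentration ∝ 1/CL, the ratio is 1 / 0.7936 = 1.26.

1.26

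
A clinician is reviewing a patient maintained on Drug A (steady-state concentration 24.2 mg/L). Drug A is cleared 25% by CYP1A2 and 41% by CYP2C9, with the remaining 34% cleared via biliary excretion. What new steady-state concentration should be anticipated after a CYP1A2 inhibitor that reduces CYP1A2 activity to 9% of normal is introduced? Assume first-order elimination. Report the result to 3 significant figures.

31.3 mg/L

The CYP1A2 pathway (25% of clearance) drops to 0.09× activity: 0.25 × 0.09 = 0.0225.
CYP2C9 (41%) and the residual 34% are unaffected.
CL_new/CL_old = 0.0225 + 0.41 + 0.34 = 0.7725.
Steady-state concentration ∝ 1/CL, so new value = 24.2 / 0.7725 = 31.3 mg/L.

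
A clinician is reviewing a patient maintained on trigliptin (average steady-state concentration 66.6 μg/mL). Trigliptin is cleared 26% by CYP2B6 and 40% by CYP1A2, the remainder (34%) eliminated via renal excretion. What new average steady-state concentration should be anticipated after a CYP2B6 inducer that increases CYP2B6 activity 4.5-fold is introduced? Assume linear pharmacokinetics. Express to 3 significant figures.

The CYP2B6 pathway (26% of clearance) rises to 4.5× activity: 0.26 × 4.5 = 1.17.
CYP1A2 (40%) and the residual 34% are unaffected.
CL_new/CL_old = 1.17 + 0.4 + 0.34 = 1.91.
Average steady-state concentration ∝ 1/CL, so new value = 66.6 / 1.91 = 34.9 μg/mL.

34.9 μg/mL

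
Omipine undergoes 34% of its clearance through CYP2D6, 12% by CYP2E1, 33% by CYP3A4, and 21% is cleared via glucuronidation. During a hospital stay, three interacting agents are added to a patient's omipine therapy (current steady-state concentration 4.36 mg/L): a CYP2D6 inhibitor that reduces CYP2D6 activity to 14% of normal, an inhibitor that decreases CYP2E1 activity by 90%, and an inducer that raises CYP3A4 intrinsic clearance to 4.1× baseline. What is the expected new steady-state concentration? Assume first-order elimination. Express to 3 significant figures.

The CYP2D6 pathway (34% of clearance) drops to 0.14× activity: 0.34 × 0.14 = 0.0476.
The CYP2E1 pathway (12% of clearance) is reduced to 0.1× activity: 0.12 × 0.1 = 0.012.
The CYP3A4 pathway (33% of clearance) is boosted to 4.1× activity: 0.33 × 4.1 = 1.353.
The remaining 21% of clearance is unaffected.
CL_new/CL_old = 0.0476 + 0.012 + 1.353 + 0.21 = 1.6226.
New steady-state concentration = 4.36 / 1.6226 = 2.69 mg/L (concentration scales inversely with clearance).

2.69 mg/L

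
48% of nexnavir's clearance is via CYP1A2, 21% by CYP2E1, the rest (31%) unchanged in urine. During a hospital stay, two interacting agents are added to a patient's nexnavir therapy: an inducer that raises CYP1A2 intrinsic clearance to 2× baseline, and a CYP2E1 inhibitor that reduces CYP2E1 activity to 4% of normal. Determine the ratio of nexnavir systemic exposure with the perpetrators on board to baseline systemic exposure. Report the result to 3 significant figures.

CYP1A2: 0.48 × 2 = 0.96
CYP2E1: 0.21 × 0.04 = 0.0084
Other: 0.31 (unchanged)
CL_new/CL_old = 0.96 + 0.0084 + 0.31 = 1.2784.
Systemic exposure ∝ 1/CL: fold-change = 1 / 1.2784 = 0.782.

0.782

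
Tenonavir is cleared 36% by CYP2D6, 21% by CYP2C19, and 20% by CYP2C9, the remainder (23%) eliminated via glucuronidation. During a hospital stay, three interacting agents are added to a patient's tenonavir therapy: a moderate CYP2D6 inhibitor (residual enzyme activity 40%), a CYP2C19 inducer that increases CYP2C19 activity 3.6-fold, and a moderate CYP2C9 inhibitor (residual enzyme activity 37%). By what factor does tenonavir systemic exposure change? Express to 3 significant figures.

0.831

CYP2D6: 0.36 × 0.4 = 0.144
CYP2C19: 0.21 × 3.6 = 0.756
CYP2C9: 0.2 × 0.37 = 0.074
Other: 0.23 (unchanged)
Relative clearance = 0.144 + 0.756 + 0.074 + 0.23 = 1.204.
Because systemic exposure varies inversely with clearance, the combined effect is 1 / 1.204 = 0.831.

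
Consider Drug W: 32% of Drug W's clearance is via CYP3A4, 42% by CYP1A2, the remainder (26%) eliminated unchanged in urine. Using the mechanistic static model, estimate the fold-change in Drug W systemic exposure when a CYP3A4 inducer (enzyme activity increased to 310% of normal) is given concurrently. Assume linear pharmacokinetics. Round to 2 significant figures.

0.60

The CYP3A4 pathway (32% of clearance) rises to 3.1× activity: 0.32 × 3.1 = 0.992.
CYP1A2 (42%) and the residual 26% are unaffected.
CL_new/CL_old = 0.992 + 0.42 + 0.26 = 1.672.
Systemic exposure ratio = CL_old/CL_new = 1 / 1.672 = 0.60.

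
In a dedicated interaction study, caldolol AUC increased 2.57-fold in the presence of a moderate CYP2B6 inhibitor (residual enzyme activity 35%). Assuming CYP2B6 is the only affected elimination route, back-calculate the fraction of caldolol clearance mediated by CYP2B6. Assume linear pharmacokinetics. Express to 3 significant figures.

0.940

CL'/CL = 1 / 2.57 = 0.3891
0.35·fm + (1 − fm) = 0.3891
fm = (0.3891 − 1) / (0.35 − 1) = 0.940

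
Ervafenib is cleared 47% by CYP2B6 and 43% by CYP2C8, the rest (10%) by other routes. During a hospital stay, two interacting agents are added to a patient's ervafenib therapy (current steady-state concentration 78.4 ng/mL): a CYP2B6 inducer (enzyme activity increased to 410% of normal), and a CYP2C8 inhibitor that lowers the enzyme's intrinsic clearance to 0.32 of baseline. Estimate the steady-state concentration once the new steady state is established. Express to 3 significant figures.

36.2 ng/mL

The CYP2B6 pathway (47% of clearance) increases to 4.1× activity: 0.47 × 4.1 = 1.927.
The CYP2C8 pathway (43% of clearance) drops to 0.32× activity: 0.43 × 0.32 = 0.1376.
The remaining 10% of clearance is unaffected.
CL_new/CL_old = 1.927 + 0.1376 + 0.1 = 2.1646.
Steady-state concentration ∝ 1/CL: new value = 78.4 / 2.1646 = 36.2 ng/mL.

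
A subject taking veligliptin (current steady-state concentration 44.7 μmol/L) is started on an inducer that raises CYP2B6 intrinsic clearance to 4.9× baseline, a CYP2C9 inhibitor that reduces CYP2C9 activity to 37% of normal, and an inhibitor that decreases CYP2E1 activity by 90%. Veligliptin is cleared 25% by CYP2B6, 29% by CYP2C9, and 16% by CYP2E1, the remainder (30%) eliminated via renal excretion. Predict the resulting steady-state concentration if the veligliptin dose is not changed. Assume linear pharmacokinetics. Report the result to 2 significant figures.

27 μmol/L

The CYP2B6 pathway (25% of clearance) is boosted to 4.9× activity: 0.25 × 4.9 = 1.225.
The CYP2C9 pathway (29% of clearance) is reduced to 0.37× activity: 0.29 × 0.37 = 0.1073.
The CYP2E1 pathway (16% of clearance) falls to 0.1× activity: 0.16 × 0.1 = 0.016.
Non-CYP routes (30%) are unchanged.
New clearance relative to baseline: 1.225 + 0.1073 + 0.016 + 0.3 = 1.6483.
Dividing the baseline by the relative clearance: 44.7 / 1.6483 = 27 μmol/L.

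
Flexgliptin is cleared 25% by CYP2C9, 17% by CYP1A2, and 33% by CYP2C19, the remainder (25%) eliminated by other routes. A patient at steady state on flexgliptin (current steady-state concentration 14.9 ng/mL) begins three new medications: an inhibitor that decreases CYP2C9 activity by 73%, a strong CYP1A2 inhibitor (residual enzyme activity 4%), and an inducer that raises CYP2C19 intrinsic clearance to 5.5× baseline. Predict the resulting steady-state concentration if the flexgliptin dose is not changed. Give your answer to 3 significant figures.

The CYP2C9 pathway (25% of clearance) is reduced to 0.27× activity: 0.25 × 0.27 = 0.0675.
The CYP1A2 pathway (17% of clearance) is reduced to 0.04× activity: 0.17 × 0.04 = 0.0068.
The CYP2C19 pathway (33% of clearance) increases to 5.5× activity: 0.33 × 5.5 = 1.815.
The remaining 25% of clearance is unaffected.
CL_new/CL_old = 0.0675 + 0.0068 + 1.815 + 0.25 = 2.1393.
Dividing the baseline by the relative clearance: 14.9 / 2.1393 = 6.96 ng/mL.

6.96 ng/mL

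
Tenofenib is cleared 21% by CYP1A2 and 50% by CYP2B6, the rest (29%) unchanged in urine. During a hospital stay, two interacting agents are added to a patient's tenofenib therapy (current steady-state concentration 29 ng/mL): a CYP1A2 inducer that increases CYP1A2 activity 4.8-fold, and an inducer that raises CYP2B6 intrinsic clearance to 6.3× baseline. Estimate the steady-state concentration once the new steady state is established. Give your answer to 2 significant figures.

6.5 ng/mL

The CYP1A2 pathway (21% of clearance) rises to 4.8× activity: 0.21 × 4.8 = 1.008.
The CYP2B6 pathway (50% of clearance) is boosted to 6.3× activity: 0.5 × 6.3 = 3.15.
Non-CYP routes (29%) are unchanged.
New clearance relative to baseline: 1.008 + 3.15 + 0.29 = 4.448.
Steady-state concentration ∝ 1/CL: new value = 29 / 4.448 = 6.5 ng/mL.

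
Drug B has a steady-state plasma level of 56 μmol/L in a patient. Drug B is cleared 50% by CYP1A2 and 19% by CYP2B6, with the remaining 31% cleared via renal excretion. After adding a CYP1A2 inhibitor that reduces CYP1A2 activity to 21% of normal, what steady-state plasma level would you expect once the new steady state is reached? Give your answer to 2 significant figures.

93 μmol/L

The CYP1A2 pathway (50% of clearance) is reduced to 0.21× activity: 0.5 × 0.21 = 0.105.
CYP2B6 (19%) and the residual 31% are unaffected.
New clearance relative to baseline: 0.105 + 0.19 + 0.31 = 0.605.
With dosing unchanged, steady-state plasma level scales as 1/CL: 56 / 0.605 = 93 μmol/L.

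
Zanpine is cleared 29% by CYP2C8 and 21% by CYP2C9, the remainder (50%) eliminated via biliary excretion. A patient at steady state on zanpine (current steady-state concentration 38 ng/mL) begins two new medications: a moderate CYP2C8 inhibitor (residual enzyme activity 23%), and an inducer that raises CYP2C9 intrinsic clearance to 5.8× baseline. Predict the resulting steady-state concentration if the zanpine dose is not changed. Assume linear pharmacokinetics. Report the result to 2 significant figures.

The CYP2C8 pathway (29% of clearance) drops to 0.23× activity: 0.29 × 0.23 = 0.0667.
The CYP2C9 pathway (21% of clearance) is boosted to 5.8× activity: 0.21 × 5.8 = 1.218.
The remaining 50% of clearance is unaffected.
Relative clearance = 0.0667 + 1.218 + 0.5 = 1.7847.
Dividing the baseline by the relative clearance: 38 / 1.7847 = 21 ng/mL.

21 ng/mL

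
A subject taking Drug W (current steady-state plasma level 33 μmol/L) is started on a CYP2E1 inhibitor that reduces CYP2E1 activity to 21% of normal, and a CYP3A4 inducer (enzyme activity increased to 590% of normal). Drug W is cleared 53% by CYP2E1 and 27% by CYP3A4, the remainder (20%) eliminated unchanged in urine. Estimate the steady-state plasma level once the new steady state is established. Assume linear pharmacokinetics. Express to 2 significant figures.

17 μmol/L

The CYP2E1 pathway (53% of clearance) drops to 0.21× activity: 0.53 × 0.21 = 0.1113.
The CYP3A4 pathway (27% of clearance) rises to 5.9× activity: 0.27 × 5.9 = 1.593.
Non-CYP routes (20%) are unchanged.
Relative clearance = 0.1113 + 1.593 + 0.2 = 1.9043.
Dividing the baseline by the relative clearance: 33 / 1.9043 = 17 μmol/L.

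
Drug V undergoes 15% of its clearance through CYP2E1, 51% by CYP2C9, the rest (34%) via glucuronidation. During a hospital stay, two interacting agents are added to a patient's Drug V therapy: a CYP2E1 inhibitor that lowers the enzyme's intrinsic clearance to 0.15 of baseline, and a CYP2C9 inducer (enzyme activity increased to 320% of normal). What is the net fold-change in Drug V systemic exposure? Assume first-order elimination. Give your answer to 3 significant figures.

The CYP2E1 pathway (15% of clearance) drops to 0.15× activity: 0.15 × 0.15 = 0.0225.
The CYP2C9 pathway (51% of clearance) increases to 3.2× activity: 0.51 × 3.2 = 1.632.
The remaining 34% of clearance is unaffected.
New clearance relative to baseline: 0.0225 + 1.632 + 0.34 = 1.9945.
Net systemic exposure ratio = 1 / 1.9945 = 0.501.

0.501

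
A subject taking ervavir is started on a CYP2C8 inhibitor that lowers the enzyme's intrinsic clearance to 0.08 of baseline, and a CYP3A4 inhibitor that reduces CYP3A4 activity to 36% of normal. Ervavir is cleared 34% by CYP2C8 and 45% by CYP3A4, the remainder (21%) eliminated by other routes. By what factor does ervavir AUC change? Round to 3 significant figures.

CYP2C8: 0.34 × 0.08 = 0.0272
CYP3A4: 0.45 × 0.36 = 0.162
Other: 0.21 (unchanged)
New clearance relative to baseline: 0.0272 + 0.162 + 0.21 = 0.3992.
Because AUC varies inversely with clearance, the combined effect is 1 / 0.3992 = 2.51.

2.51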